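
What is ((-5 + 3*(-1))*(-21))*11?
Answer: 1848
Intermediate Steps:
((-5 + 3*(-1))*(-21))*11 = ((-5 - 3)*(-21))*11 = -8*(-21)*11 = 168*11 = 1848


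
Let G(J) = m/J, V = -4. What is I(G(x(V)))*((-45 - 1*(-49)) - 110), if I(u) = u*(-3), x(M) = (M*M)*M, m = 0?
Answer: 0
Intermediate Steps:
x(M) = M**3 (x(M) = M**2*M = M**3)
G(J) = 0 (G(J) = 0/J = 0)
I(u) = -3*u
I(G(x(V)))*((-45 - 1*(-49)) - 110) = (-3*0)*((-45 - 1*(-49)) - 110) = 0*((-45 + 49) - 110) = 0*(4 - 110) = 0*(-106) = 0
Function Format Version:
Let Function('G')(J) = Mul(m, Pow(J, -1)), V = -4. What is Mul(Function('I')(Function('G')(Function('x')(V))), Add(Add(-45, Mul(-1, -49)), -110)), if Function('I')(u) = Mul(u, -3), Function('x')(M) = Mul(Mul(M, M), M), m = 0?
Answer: 0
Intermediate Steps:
Function('x')(M) = Pow(M, 3) (Function('x')(M) = Mul(Pow(M, 2), M) = Pow(M, 3))
Function('G')(J) = 0 (Function('G')(J) = Mul(0, Pow(J, -1)) = 0)
Function('I')(u) = Mul(-3, u)
Mul(Function('I')(Function('G')(Function('x')(V))), Add(Add(-45, Mul(-1, -49)), -110)) = Mul(Mul(-3, 0), Add(Add(-45, Mul(-1, -49)), -110)) = Mul(0, Add(Add(-45, 49), -110)) = Mul(0, Add(4, -110)) = Mul(0, -106) = 0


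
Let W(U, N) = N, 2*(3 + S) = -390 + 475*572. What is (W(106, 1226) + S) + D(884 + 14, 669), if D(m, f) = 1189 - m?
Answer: 137169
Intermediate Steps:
S = 135652 (S = -3 + (-390 + 475*572)/2 = -3 + (-390 + 271700)/2 = -3 + (½)*271310 = -3 + 135655 = 135652)
(W(106, 1226) + S) + D(884 + 14, 669) = (1226 + 135652) + (1189 - (884 + 14)) = 136878 + (1189 - 1*898) = 136878 + (1189 - 898) = 136878 + 291 = 137169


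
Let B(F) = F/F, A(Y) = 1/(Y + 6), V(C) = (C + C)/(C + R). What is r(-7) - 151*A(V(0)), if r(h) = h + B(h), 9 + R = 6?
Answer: -187/6 ≈ -31.167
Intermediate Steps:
R = -3 (R = -9 + 6 = -3)
V(C) = 2*C/(-3 + C) (V(C) = (C + C)/(C - 3) = (2*C)/(-3 + C) = 2*C/(-3 + C))
A(Y) = 1/(6 + Y)
B(F) = 1
r(h) = 1 + h (r(h) = h + 1 = 1 + h)
r(-7) - 151*A(V(0)) = (1 - 7) - 151/(6 + 2*0/(-3 + 0)) = -6 - 151/(6 + 2*0/(-3)) = -6 - 151/(6 + 2*0*(-⅓)) = -6 - 151/(6 + 0) = -6 - 151/6 = -187/6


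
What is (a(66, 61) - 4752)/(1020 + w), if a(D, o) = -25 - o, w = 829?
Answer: -4838/1849 ≈ -2.6166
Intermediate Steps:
(a(66, 61) - 4752)/(1020 + w) = ((-25 - 1*61) - 4752)/(1020 + 829) = ((-25 - 61) - 4752)/1849 = (-86 - 4752)*(1/1849) = -4838*1/1849 = -4838/1849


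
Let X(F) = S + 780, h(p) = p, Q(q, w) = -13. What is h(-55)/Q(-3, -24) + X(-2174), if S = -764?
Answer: 263/13 ≈ 20.231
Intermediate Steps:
X(F) = 16 (X(F) = -764 + 780 = 16)
h(-55)/Q(-3, -24) + X(-2174) = -55/(-13) + 16 = -55*(-1/13) + 16 = 55/13 + 16 = 263/13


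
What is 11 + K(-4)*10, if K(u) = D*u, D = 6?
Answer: -229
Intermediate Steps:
K(u) = 6*u
11 + K(-4)*10 = 11 + (6*(-4))*10 = 11 - 24*10 = 11 - 240 = -229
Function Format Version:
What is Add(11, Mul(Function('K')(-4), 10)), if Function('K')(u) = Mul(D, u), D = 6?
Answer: -229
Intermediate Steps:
Function('K')(u) = Mul(6, u)
Add(11, Mul(Function('K')(-4), 10)) = Add(11, Mul(Mul(6, -4), 10)) = Add(11, Mul(-24, 10)) = Add(11, -240) = -229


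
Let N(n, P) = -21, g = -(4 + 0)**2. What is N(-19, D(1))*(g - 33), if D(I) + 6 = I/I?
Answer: 1029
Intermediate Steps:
D(I) = -5 (D(I) = -6 + I/I = -6 + 1 = -5)
g = -16 (g = -1*4**2 = -1*16 = -16)
N(-19, D(1))*(g - 33) = -21*(-16 - 33) = -21*(-49) = 1029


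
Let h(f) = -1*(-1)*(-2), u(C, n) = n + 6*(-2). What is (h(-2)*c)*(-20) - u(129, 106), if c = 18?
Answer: 626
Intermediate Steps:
u(C, n) = -12 + n (u(C, n) = n - 12 = -12 + n)
h(f) = -2 (h(f) = 1*(-2) = -2)
(h(-2)*c)*(-20) - u(129, 106) = -2*18*(-20) - (-12 + 106) = -36*(-20) - 1*94 = 720 - 94 = 626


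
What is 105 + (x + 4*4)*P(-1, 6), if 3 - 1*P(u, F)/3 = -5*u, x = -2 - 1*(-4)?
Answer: -3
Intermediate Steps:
x = 2 (x = -2 + 4 = 2)
P(u, F) = 9 + 15*u (P(u, F) = 9 - (-15)*u = 9 + 15*u)
105 + (x + 4*4)*P(-1, 6) = 105 + (2 + 4*4)*(9 + 15*(-1)) = 105 + (2 + 16)*(9 - 15) = 105 + 18*(-6) = 105 - 108 = -3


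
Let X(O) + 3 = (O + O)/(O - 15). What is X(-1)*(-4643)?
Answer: 106789/8 ≈ 13349.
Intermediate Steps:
X(O) = -3 + 2*O/(-15 + O) (X(O) = -3 + (O + O)/(O - 15) = -3 + (2*O)/(-15 + O) = -3 + 2*O/(-15 + O))
X(-1)*(-4643) = ((45 - 1*(-1))/(-15 - 1))*(-4643) = ((45 + 1)/(-16))*(-4643) = -1/16*46*(-4643) = -23/8*(-4643) = 106789/8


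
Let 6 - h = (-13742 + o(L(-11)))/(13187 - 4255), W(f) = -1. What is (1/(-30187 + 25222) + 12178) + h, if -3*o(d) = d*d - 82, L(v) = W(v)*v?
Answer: 77199537509/6335340 ≈ 12186.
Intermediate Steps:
L(v) = -v
o(d) = 82/3 - d**2/3 (o(d) = -(d*d - 82)/3 = -(d**2 - 82)/3 = -(-82 + d**2)/3 = 82/3 - d**2/3)
h = 9621/1276 (h = 6 - (-13742 + (82/3 - (-1*(-11))**2/3))/(13187 - 4255) = 6 - (-13742 + (82/3 - 1/3*11**2))/8932 = 6 - (-13742 + (82/3 - 1/3*121))/8932 = 6 - (-13742 + (82/3 - 121/3))/8932 = 6 - (-13742 - 13)/8932 = 6 - (-13755)/8932 = 6 - 1*(-1965/1276) = 6 + 1965/1276 = 9621/1276 ≈ 7.5400)
(1/(-30187 + 25222) + 12178) + h = (1/(-30187 + 25222) + 12178) + 9621/1276 = (1/(-4965) + 12178) + 9621/1276 = (-1/4965 + 12178) + 9621/1276 = 60463769/4965 + 9621/1276 = 77199537509/6335340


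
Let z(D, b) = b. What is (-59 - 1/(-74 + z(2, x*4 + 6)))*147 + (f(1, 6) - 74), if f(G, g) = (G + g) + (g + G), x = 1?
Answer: -558765/64 ≈ -8730.7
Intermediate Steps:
f(G, g) = 2*G + 2*g (f(G, g) = (G + g) + (G + g) = 2*G + 2*g)
(-59 - 1/(-74 + z(2, x*4 + 6)))*147 + (f(1, 6) - 74) = (-59 - 1/(-74 + (1*4 + 6)))*147 + ((2*1 + 2*6) - 74) = (-59 - 1/(-74 + (4 + 6)))*147 + ((2 + 12) - 74) = (-59 - 1/(-74 + 10))*147 + (14 - 74) = (-59 - 1/(-64))*147 - 60 = (-59 - 1*(-1/64))*147 - 60 = (-59 + 1/64)*147 - 60 = -3775/64*147 - 60 = -554925/64 - 60 = -558765/64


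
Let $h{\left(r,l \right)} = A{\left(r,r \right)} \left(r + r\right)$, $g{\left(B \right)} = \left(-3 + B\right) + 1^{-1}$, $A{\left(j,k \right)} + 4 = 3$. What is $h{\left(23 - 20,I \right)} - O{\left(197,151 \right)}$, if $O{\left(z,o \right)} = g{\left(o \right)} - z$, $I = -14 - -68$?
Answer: $42$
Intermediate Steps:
$I = 54$ ($I = -14 + 68 = 54$)
$A{\left(j,k \right)} = -1$ ($A{\left(j,k \right)} = -4 + 3 = -1$)
$g{\left(B \right)} = -2 + B$ ($g{\left(B \right)} = \left(-3 + B\right) + 1 = -2 + B$)
$O{\left(z,o \right)} = -2 + o - z$ ($O{\left(z,o \right)} = \left(-2 + o\right) - z = -2 + o - z$)
$h{\left(r,l \right)} = - 2 r$ ($h{\left(r,l \right)} = - (r + r) = - 2 r$)
$h{\left(23 - 20,I \right)} - O{\left(197,151 \right)} = - 2 \left(23 - 20\right) - \left(-2 + 151 - 197\right) = \left(-2\right) 3 - \left(-2 + 151 - 197\right) = -6 - -48 = -6 + 48 = 42$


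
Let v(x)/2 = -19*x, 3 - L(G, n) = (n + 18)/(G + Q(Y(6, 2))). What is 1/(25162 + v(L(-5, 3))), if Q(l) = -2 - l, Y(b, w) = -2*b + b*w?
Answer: 1/24934 ≈ 4.0106e-5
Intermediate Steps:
L(G, n) = 3 - (18 + n)/(-2 + G) (L(G, n) = 3 - (n + 18)/(G + (-2 - 6*(-2 + 2))) = 3 - (18 + n)/(G + (-2 - 6*0)) = 3 - (18 + n)/(G + (-2 - 1*0)) = 3 - (18 + n)/(G + (-2 + 0)) = 3 - (18 + n)/(G - 2) = 3 - (18 + n)/(-2 + G))
v(x) = -38*x (v(x) = 2*(-19*x) = -38*x)
1/(25162 + v(L(-5, 3))) = 1/(25162 - 38*(24 + 3 - 3*(-5))/(2 - 1*(-5))) = 1/(25162 - 38*(24 + 3 + 15)/(2 + 5)) = 1/(25162 - 38*42/7) = 1/(25162 - 38*6) = 1/(25162 - 228) = 1/24934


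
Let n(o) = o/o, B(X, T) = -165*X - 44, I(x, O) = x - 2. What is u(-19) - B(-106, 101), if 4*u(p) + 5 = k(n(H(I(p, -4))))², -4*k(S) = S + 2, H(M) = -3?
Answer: -1116615/64 ≈ -17447.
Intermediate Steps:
I(x, O) = -2 + x
B(X, T) = -44 - 165*X
n(o) = 1
k(S) = -½ - S/4 (k(S) = -(S + 2)/4 = -(2 + S)/4 = -½ - S/4)
u(p) = -71/64 (u(p) = -5/4 + (-½ - ¼*1)²/4 = -5/4 + (-½ - ¼)²/4 = -5/4 + (-¾)²/4 = -5/4 + (¼)*(9/16) = -5/4 + 9/64 = -71/64)
u(-19) - B(-106, 101) = -71/64 - (-44 - 165*(-106)) = -71/64 - (-44 + 17490) = -71/64 - 1*17446 = -71/64 - 17446 = -1116615/64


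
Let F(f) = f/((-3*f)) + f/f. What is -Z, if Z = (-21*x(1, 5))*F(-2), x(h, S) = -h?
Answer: -14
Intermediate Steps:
F(f) = ⅔ (F(f) = f*(-1/(3*f)) + 1 = -⅓ + 1 = ⅔)
Z = 14 (Z = -(-21)*(⅔) = -21*(-1)*(⅔) = 21*(⅔) = 14)
-Z = -1*14 = -14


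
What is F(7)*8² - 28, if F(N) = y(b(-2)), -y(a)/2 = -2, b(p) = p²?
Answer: 228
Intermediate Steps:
y(a) = 4 (y(a) = -2*(-2) = 4)
F(N) = 4
F(7)*8² - 28 = 4*8² - 28 = 4*64 - 28 = 256 - 28 = 228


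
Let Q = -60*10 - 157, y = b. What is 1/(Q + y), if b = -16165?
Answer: -1/16922 ≈ -5.9095e-5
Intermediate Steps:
y = -16165
Q = -757 (Q = -600 - 157 = -757)
1/(Q + y) = 1/(-757 - 16165) = 1/(-16922) = -1/16922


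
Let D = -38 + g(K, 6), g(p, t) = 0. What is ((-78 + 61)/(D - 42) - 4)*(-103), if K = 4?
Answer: 31209/80 ≈ 390.11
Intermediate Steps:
D = -38 (D = -38 + 0 = -38)
((-78 + 61)/(D - 42) - 4)*(-103) = ((-78 + 61)/(-38 - 42) - 4)*(-103) = (-17/(-80) - 4)*(-103) = (-17*(-1/80) - 4)*(-103) = (17/80 - 4)*(-103) = -303/80*(-103) = 31209/80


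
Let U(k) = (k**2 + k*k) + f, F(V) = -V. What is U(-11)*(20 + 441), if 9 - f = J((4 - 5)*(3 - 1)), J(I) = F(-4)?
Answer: 113867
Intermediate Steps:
J(I) = 4 (J(I) = -1*(-4) = 4)
f = 5 (f = 9 - 1*4 = 9 - 4 = 5)
U(k) = 5 + 2*k**2 (U(k) = (k**2 + k*k) + 5 = (k**2 + k**2) + 5 = 2*k**2 + 5 = 5 + 2*k**2)
U(-11)*(20 + 441) = (5 + 2*(-11)**2)*(20 + 441) = (5 + 2*121)*461 = (5 + 242)*461 = 247*461 = 113867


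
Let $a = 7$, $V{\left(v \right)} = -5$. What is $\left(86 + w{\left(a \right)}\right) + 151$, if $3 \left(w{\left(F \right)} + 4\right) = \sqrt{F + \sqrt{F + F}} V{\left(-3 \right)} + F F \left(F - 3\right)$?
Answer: $\frac{895}{3} - \frac{5 \sqrt{7 + \sqrt{14}}}{3} \approx 292.87$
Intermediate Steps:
$w{\left(F \right)} = -4 - \frac{5 \sqrt{F + \sqrt{2} \sqrt{F}}}{3} + \frac{F^{2} \left(-3 + F\right)}{3}$ ($w{\left(F \right)} = -4 + \frac{\sqrt{F + \sqrt{F + F}} \left(-5\right) + F F \left(F - 3\right)}{3} = -4 + \frac{\sqrt{F + \sqrt{2 F}} \left(-5\right) + F^{2} \left(-3 + F\right)}{3} = -4 + \frac{\sqrt{F + \sqrt{2} \sqrt{F}} \left(-5\right) + F^{2} \left(-3 + F\right)}{3} = -4 + \frac{- 5 \sqrt{F + \sqrt{2} \sqrt{F}} + F^{2} \left(-3 + F\right)}{3} = -4 + \left(- \frac{5 \sqrt{F + \sqrt{2} \sqrt{F}}}{3} + \frac{F^{2} \left(-3 + F\right)}{3}\right) = -4 - \frac{5 \sqrt{F + \sqrt{2} \sqrt{F}}}{3} + \frac{F^{2} \left(-3 + F\right)}{3}$)
$\left(86 + w{\left(a \right)}\right) + 151 = \left(86 - \left(53 - \frac{343}{3} + \frac{5 \sqrt{7 + \sqrt{2} \sqrt{7}}}{3}\right)\right) + 151 = \left(86 - \left(- \frac{184}{3} + \frac{5 \sqrt{7 + \sqrt{14}}}{3}\right)\right) + 151 = \left(86 + \left(\frac{184}{3} - \frac{5 \sqrt{7 + \sqrt{14}}}{3}\right)\right) + 151 = \left(\frac{442}{3} - \frac{5 \sqrt{7 + \sqrt{14}}}{3}\right) + 151 = \frac{895}{3} - \frac{5 \sqrt{7 + \sqrt{14}}}{3}$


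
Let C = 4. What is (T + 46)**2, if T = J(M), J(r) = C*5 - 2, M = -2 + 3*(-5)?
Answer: 4096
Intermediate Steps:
M = -17 (M = -2 - 15 = -17)
J(r) = 18 (J(r) = 4*5 - 2 = 20 - 2 = 18)
T = 18
(T + 46)**2 = (18 + 46)**2 = 64**2 = 4096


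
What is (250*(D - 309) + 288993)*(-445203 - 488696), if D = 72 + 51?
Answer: -226463970207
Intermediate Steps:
D = 123
(250*(D - 309) + 288993)*(-445203 - 488696) = (250*(123 - 309) + 288993)*(-445203 - 488696) = (250*(-186) + 288993)*(-933899) = (-46500 + 288993)*(-933899) = 242493*(-933899) = -226463970207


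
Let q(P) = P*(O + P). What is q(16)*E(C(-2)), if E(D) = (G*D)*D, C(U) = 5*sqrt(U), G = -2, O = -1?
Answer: 24000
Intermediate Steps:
q(P) = P*(-1 + P)
E(D) = -2*D**2 (E(D) = (-2*D)*D = -2*D**2)
q(16)*E(C(-2)) = (16*(-1 + 16))*(-2*(5*sqrt(-2))**2) = (16*15)*(-2*(5*(I*sqrt(2)))**2) = 240*(-2*(5*I*sqrt(2))**2) = 240*(-2*(-50)) = 240*100 = 24000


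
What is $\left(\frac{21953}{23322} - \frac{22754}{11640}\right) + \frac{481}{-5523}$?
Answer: $- \frac{45837542929}{41647727940} \approx -1.1006$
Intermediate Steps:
$\left(\frac{21953}{23322} - \frac{22754}{11640}\right) + \frac{481}{-5523} = \left(21953 \cdot \frac{1}{23322} - \frac{11377}{5820}\right) + 481 \left(- \frac{1}{5523}\right) = \left(\frac{21953}{23322} - \frac{11377}{5820}\right) - \frac{481}{5523} = - \frac{7642663}{7540780} - \frac{481}{5523} = - \frac{45837542929}{41647727940}$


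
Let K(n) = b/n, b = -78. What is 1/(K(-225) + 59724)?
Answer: 75/4479326 ≈ 1.6744e-5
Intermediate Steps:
K(n) = -78/n
1/(K(-225) + 59724) = 1/(-78/(-225) + 59724) = 1/(-78*(-1/225) + 59724) = 1/(26/75 + 59724) = 1/(4479326/75) = 75/4479326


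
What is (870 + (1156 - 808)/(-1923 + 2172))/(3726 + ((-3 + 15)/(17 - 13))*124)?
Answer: 36163/170067 ≈ 0.21264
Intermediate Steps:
(870 + (1156 - 808)/(-1923 + 2172))/(3726 + ((-3 + 15)/(17 - 13))*124) = (870 + 348/249)/(3726 + (12/4)*124) = (870 + 348*(1/249))/(3726 + (12*(¼))*124) = (870 + 116/83)/(3726 + 3*124) = 72326/(83*(3726 + 372)) = (72326/83)/4098 = (72326/83)*(1/4098) = 36163/170067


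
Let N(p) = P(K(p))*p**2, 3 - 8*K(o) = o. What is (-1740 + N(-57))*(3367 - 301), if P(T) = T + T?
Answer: 144086670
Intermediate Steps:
K(o) = 3/8 - o/8
P(T) = 2*T
N(p) = p**2*(3/4 - p/4) (N(p) = (2*(3/8 - p/8))*p**2 = (3/4 - p/4)*p**2 = p**2*(3/4 - p/4))
(-1740 + N(-57))*(3367 - 301) = (-1740 + (1/4)*(-57)**2*(3 - 1*(-57)))*(3367 - 301) = (-1740 + (1/4)*3249*(3 + 57))*3066 = (-1740 + (1/4)*3249*60)*3066 = (-1740 + 48735)*3066 = 46995*3066 = 144086670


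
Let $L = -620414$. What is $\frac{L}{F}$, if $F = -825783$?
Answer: $\frac{620414}{825783} \approx 0.7513$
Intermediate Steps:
$\frac{L}{F} = - \frac{620414}{-825783} = \left(-620414\right) \left(- \frac{1}{825783}\right) = \frac{620414}{825783}$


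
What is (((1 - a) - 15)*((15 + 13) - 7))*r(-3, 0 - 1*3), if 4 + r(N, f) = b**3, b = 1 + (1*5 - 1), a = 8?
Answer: -55902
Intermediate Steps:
b = 5 (b = 1 + (5 - 1) = 1 + 4 = 5)
r(N, f) = 121 (r(N, f) = -4 + 5**3 = -4 + 125 = 121)
(((1 - a) - 15)*((15 + 13) - 7))*r(-3, 0 - 1*3) = (((1 - 1*8) - 15)*((15 + 13) - 7))*121 = (((1 - 8) - 15)*(28 - 7))*121 = ((-7 - 15)*21)*121 = -22*21*121 = -462*121 = -55902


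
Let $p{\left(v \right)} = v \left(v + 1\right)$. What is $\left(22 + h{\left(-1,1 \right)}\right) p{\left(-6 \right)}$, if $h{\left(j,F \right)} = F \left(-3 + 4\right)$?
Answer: $690$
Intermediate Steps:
$p{\left(v \right)} = v \left(1 + v\right)$
$h{\left(j,F \right)} = F$ ($h{\left(j,F \right)} = F 1 = F$)
$\left(22 + h{\left(-1,1 \right)}\right) p{\left(-6 \right)} = \left(22 + 1\right) \left(- 6 \left(1 - 6\right)\right) = 23 \left(\left(-6\right) \left(-5\right)\right) = 23 \cdot 30 = 690$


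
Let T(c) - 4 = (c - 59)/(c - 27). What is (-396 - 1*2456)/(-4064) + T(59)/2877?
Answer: 2055365/2923032 ≈ 0.70316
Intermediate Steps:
T(c) = 4 + (-59 + c)/(-27 + c) (T(c) = 4 + (c - 59)/(c - 27) = 4 + (-59 + c)/(-27 + c))
(-396 - 1*2456)/(-4064) + T(59)/2877 = (-396 - 1*2456)/(-4064) + ((-167 + 5*59)/(-27 + 59))/2877 = (-396 - 2456)*(-1/4064) + ((-167 + 295)/32)*(1/2877) = -2852*(-1/4064) + ((1/32)*128)*(1/2877) = 713/1016 + 4*(1/2877) = 713/1016 + 4/2877 = 2055365/2923032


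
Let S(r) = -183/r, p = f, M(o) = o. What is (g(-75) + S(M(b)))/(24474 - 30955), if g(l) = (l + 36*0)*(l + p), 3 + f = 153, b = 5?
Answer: 28308/32405 ≈ 0.87357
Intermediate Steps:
f = 150 (f = -3 + 153 = 150)
p = 150
g(l) = l*(150 + l) (g(l) = (l + 36*0)*(l + 150) = (l + 0)*(150 + l) = l*(150 + l))
(g(-75) + S(M(b)))/(24474 - 30955) = (-75*(150 - 75) - 183/5)/(24474 - 30955) = (-75*75 - 183*⅕)/(-6481) = (-5625 - 183/5)*(-1/6481) = -28308/5*(-1/6481) = 28308/32405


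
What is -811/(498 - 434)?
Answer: -811/64 ≈ -12.672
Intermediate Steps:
-811/(498 - 434) = -811/64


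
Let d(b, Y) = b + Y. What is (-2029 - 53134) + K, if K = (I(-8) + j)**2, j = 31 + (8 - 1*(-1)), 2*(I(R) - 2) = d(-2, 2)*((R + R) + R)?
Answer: -53399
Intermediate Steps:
d(b, Y) = Y + b
I(R) = 2 (I(R) = 2 + ((2 - 2)*((R + R) + R))/2 = 2 + (0*(2*R + R))/2 = 2 + (0*(3*R))/2 = 2 + (1/2)*0 = 2 + 0 = 2)
j = 40 (j = 31 + (8 + 1) = 31 + 9 = 40)
K = 1764 (K = (2 + 40)**2 = 42**2 = 1764)
(-2029 - 53134) + K = (-2029 - 53134) + 1764 = -55163 + 1764 = -53399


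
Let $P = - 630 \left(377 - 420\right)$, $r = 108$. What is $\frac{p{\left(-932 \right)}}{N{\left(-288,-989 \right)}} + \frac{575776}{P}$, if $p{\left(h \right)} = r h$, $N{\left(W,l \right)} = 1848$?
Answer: $- \frac{706946}{21285} \approx -33.213$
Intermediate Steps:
$p{\left(h \right)} = 108 h$
$P = 27090$ ($P = \left(-630\right) \left(-43\right) = 27090$)
$\frac{p{\left(-932 \right)}}{N{\left(-288,-989 \right)}} + \frac{575776}{P} = \frac{108 \left(-932\right)}{1848} + \frac{575776}{27090} = \left(-100656\right) \frac{1}{1848} + 575776 \cdot \frac{1}{27090} = - \frac{4194}{77} + \frac{287888}{13545} = - \frac{706946}{21285}$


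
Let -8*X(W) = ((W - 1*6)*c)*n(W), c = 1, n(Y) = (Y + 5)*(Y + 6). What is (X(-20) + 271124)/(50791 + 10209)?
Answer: 543613/122000 ≈ 4.4558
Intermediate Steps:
n(Y) = (5 + Y)*(6 + Y)
X(W) = -(-6 + W)*(30 + W² + 11*W)/8 (X(W) = -(W - 1*6)*1*(30 + W² + 11*W)/8 = -(W - 6)*1*(30 + W² + 11*W)/8 = -(-6 + W)*1*(30 + W² + 11*W)/8 = -(-6 + W)*(30 + W² + 11*W)/8)
(X(-20) + 271124)/(50791 + 10209) = (-(-6 - 20)*(30 + (-20)² + 11*(-20))/8 + 271124)/(50791 + 10209) = (-⅛*(-26)*(30 + 400 - 220) + 271124)/61000 = (-⅛*(-26)*210 + 271124)*(1/61000) = (1365/2 + 271124)*(1/61000) = (543613/2)*(1/61000) = 543613/122000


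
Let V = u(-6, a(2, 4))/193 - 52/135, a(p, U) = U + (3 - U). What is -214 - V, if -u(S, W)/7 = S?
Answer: -5571404/26055 ≈ -213.83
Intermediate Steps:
a(p, U) = 3
u(S, W) = -7*S
V = -4366/26055 (V = -7*(-6)/193 - 52/135 = 42*(1/193) - 52*1/135 = 42/193 - 52/135 = -4366/26055 ≈ -0.16757)
-214 - V = -214 - 1*(-4366/26055) = -214 + 4366/26055 = -5571404/26055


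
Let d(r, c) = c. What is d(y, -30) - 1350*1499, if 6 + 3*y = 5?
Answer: -2023680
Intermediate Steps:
y = -⅓ (y = -2 + (⅓)*5 = -2 + 5/3 = -⅓ ≈ -0.33333)
d(y, -30) - 1350*1499 = -30 - 1350*1499 = -30 - 2023650 = -2023680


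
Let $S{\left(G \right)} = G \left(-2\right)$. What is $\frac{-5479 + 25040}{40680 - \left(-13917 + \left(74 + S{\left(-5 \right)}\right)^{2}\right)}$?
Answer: $\frac{19561}{47541} \approx 0.41146$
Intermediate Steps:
$S{\left(G \right)} = - 2 G$
$\frac{-5479 + 25040}{40680 - \left(-13917 + \left(74 + S{\left(-5 \right)}\right)^{2}\right)} = \frac{-5479 + 25040}{40680 + \left(13917 - \left(74 - -10\right)^{2}\right)} = \frac{19561}{40680 + \left(13917 - \left(74 + 10\right)^{2}\right)} = \frac{19561}{40680 + \left(13917 - 84^{2}\right)} = \frac{19561}{40680 + \left(13917 - 7056\right)} = \frac{19561}{40680 + 6861} = \frac{19561}{47541}$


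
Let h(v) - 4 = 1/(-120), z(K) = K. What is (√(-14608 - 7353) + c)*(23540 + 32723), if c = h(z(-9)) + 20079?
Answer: 135591523217/120 + 56263*I*√21961 ≈ 1.1299e+9 + 8.3378e+6*I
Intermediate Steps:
h(v) = 479/120 (h(v) = 4 + 1/(-120) = 4 - 1/120 = 479/120)
c = 2409959/120 (c = 479/120 + 20079 = 2409959/120 ≈ 20083.)
(√(-14608 - 7353) + c)*(23540 + 32723) = (√(-14608 - 7353) + 2409959/120)*(23540 + 32723) = (√(-21961) + 2409959/120)*56263 = (I*√21961 + 2409959/120)*56263 = (2409959/120 + I*√21961)*56263 = 135591523217/120 + 56263*I*√21961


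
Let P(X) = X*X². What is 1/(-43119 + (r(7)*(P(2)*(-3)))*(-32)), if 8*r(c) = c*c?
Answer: -1/38415 ≈ -2.6031e-5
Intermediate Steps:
r(c) = c²/8 (r(c) = (c*c)/8 = c²/8)
P(X) = X³
1/(-43119 + (r(7)*(P(2)*(-3)))*(-32)) = 1/(-43119 + (((⅛)*7²)*(2³*(-3)))*(-32)) = 1/(-43119 + (((⅛)*49)*(8*(-3)))*(-32)) = 1/(-43119 + ((49/8)*(-24))*(-32)) = 1/(-43119 - 147*(-32)) = 1/(-43119 + 4704) = 1/(-38415) = -1/38415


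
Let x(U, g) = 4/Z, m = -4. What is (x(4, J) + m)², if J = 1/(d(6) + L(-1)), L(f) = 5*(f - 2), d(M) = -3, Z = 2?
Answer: 4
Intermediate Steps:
L(f) = -10 + 5*f (L(f) = 5*(-2 + f) = -10 + 5*f)
J = -1/18 (J = 1/(-3 + (-10 + 5*(-1))) = 1/(-3 + (-10 - 5)) = 1/(-3 - 15) = 1/(-18) = -1/18 ≈ -0.055556)
x(U, g) = 2 (x(U, g) = 4/2 = 4*(½) = 2)
(x(4, J) + m)² = (2 - 4)² = (-2)² = 4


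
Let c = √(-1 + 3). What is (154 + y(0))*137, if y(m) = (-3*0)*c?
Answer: 21098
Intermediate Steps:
c = √2 ≈ 1.4142
y(m) = 0 (y(m) = (-3*0)*√2 = 0*√2 = 0)
(154 + y(0))*137 = (154 + 0)*137 = 154*137 = 21098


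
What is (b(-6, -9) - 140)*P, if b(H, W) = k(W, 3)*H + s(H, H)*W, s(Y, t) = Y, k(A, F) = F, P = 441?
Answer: -45864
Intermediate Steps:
b(H, W) = 3*H + H*W
(b(-6, -9) - 140)*P = (-6*(3 - 9) - 140)*441 = (-6*(-6) - 140)*441 = (36 - 140)*441 = -104*441 = -45864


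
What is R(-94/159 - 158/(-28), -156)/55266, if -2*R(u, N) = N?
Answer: 13/9211 ≈ 0.0014114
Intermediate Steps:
R(u, N) = -N/2
R(-94/159 - 158/(-28), -156)/55266 = -1/2*(-156)/55266 = 78*(1/55266) = 13/9211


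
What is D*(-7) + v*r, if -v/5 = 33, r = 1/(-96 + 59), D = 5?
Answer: -1130/37 ≈ -30.541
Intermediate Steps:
r = -1/37 (r = 1/(-37) = -1/37 ≈ -0.027027)
v = -165 (v = -5*33 = -165)
D*(-7) + v*r = 5*(-7) - 165*(-1/37) = -35 + 165/37 = -1130/37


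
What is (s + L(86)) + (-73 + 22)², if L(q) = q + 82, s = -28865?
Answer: -26096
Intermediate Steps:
L(q) = 82 + q
(s + L(86)) + (-73 + 22)² = (-28865 + (82 + 86)) + (-73 + 22)² = (-28865 + 168) + (-51)² = -28697 + 2601 = -26096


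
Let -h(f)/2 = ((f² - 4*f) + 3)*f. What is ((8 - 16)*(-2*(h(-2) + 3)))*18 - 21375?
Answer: -3231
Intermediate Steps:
h(f) = -2*f*(3 + f² - 4*f) (h(f) = -2*((f² - 4*f) + 3)*f = -2*(3 + f² - 4*f)*f = -2*f*(3 + f² - 4*f))
((8 - 16)*(-2*(h(-2) + 3)))*18 - 21375 = ((8 - 16)*(-2*(2*(-2)*(-3 - 1*(-2)² + 4*(-2)) + 3)))*18 - 21375 = -(-16)*(2*(-2)*(-3 - 1*4 - 8) + 3)*18 - 21375 = -(-16)*(2*(-2)*(-3 - 4 - 8) + 3)*18 - 21375 = -(-16)*(2*(-2)*(-15) + 3)*18 - 21375 = -(-16)*(60 + 3)*18 - 21375 = -(-16)*63*18 - 21375 = -8*(-126)*18 - 21375 = 1008*18 - 21375 = 18144 - 21375 = -3231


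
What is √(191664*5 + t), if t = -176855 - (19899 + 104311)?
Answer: √657255 ≈ 810.71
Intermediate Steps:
t = -301065 (t = -176855 - 1*124210 = -176855 - 124210 = -301065)
√(191664*5 + t) = √(191664*5 - 301065) = √(958320 - 301065) = √657255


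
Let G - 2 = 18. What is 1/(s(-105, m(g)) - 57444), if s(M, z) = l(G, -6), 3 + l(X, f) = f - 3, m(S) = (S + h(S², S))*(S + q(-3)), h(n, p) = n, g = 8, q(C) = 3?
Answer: -1/57456 ≈ -1.7405e-5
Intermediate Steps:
G = 20 (G = 2 + 18 = 20)
m(S) = (3 + S)*(S + S²) (m(S) = (S + S²)*(S + 3) = (S + S²)*(3 + S) = (3 + S)*(S + S²))
l(X, f) = -6 + f (l(X, f) = -3 + (f - 3) = -3 + (-3 + f) = -6 + f)
s(M, z) = -12 (s(M, z) = -6 - 6 = -12)
1/(s(-105, m(g)) - 57444) = 1/(-12 - 57444) = 1/(-57456) = -1/57456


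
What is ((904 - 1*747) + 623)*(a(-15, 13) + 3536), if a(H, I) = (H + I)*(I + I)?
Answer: 2717520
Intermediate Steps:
a(H, I) = 2*I*(H + I) (a(H, I) = (H + I)*(2*I) = 2*I*(H + I))
((904 - 1*747) + 623)*(a(-15, 13) + 3536) = ((904 - 1*747) + 623)*(2*13*(-15 + 13) + 3536) = ((904 - 747) + 623)*(2*13*(-2) + 3536) = (157 + 623)*(-52 + 3536) = 780*3484 = 2717520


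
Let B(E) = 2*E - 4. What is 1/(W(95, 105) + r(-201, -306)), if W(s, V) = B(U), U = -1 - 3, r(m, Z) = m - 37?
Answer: -1/250 ≈ -0.0040000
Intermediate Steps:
r(m, Z) = -37 + m
U = -4
B(E) = -4 + 2*E
W(s, V) = -12 (W(s, V) = -4 + 2*(-4) = -4 - 8 = -12)
1/(W(95, 105) + r(-201, -306)) = 1/(-12 + (-37 - 201)) = 1/(-12 - 238) = 1/(-250) = -1/250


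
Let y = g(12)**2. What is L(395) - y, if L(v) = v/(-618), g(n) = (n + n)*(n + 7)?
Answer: -128504843/618 ≈ -2.0794e+5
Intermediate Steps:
g(n) = 2*n*(7 + n) (g(n) = (2*n)*(7 + n) = 2*n*(7 + n))
L(v) = -v/618 (L(v) = v*(-1/618) = -v/618)
y = 207936 (y = (2*12*(7 + 12))**2 = (2*12*19)**2 = 456**2 = 207936)
L(395) - y = -1/618*395 - 1*207936 = -395/618 - 207936 = -128504843/618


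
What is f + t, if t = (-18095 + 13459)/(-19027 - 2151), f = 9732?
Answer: 103054466/10589 ≈ 9732.2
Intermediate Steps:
t = 2318/10589 (t = -4636/(-21178) = -4636*(-1/21178) = 2318/10589 ≈ 0.21891)
f + t = 9732 + 2318/10589 = 103054466/10589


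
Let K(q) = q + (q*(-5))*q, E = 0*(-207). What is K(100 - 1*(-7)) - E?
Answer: -57138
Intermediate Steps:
E = 0
K(q) = q - 5*q² (K(q) = q + (-5*q)*q = q - 5*q²)
K(100 - 1*(-7)) - E = (100 - 1*(-7))*(1 - 5*(100 - 1*(-7))) - 1*0 = (100 + 7)*(1 - 5*(100 + 7)) + 0 = 107*(1 - 5*107) + 0 = 107*(1 - 535) + 0 = 107*(-534) + 0 = -57138 + 0 = -57138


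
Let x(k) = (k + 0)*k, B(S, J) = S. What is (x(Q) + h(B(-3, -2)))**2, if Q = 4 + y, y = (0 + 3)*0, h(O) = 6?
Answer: 484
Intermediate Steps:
y = 0 (y = 3*0 = 0)
Q = 4 (Q = 4 + 0 = 4)
x(k) = k**2 (x(k) = k*k = k**2)
(x(Q) + h(B(-3, -2)))**2 = (4**2 + 6)**2 = (16 + 6)**2 = 22**2 = 484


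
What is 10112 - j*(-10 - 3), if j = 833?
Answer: 20941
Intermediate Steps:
10112 - j*(-10 - 3) = 10112 - 833*(-10 - 3) = 10112 - 833*(-13) = 10112 - 1*(-10829) = 10112 + 10829 = 20941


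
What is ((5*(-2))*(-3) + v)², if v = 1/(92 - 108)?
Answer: 229441/256 ≈ 896.25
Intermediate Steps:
v = -1/16 (v = 1/(-16) = -1/16 ≈ -0.062500)
((5*(-2))*(-3) + v)² = ((5*(-2))*(-3) - 1/16)² = (-10*(-3) - 1/16)² = (30 - 1/16)² = (479/16)² = 229441/256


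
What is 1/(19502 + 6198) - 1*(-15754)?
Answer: 404877801/25700 ≈ 15754.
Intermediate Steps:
1/(19502 + 6198) - 1*(-15754) = 1/25700 + 15754 = 404877801/25700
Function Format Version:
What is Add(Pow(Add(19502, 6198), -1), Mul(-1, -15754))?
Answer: Rational(404877801, 25700) ≈ 15754.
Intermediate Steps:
Add(Pow(Add(19502, 6198), -1), Mul(-1, -15754)) = Add(Pow(25700, -1), 15754) = Add(Rational(1, 25700), 15754) = Rational(404877801, 25700)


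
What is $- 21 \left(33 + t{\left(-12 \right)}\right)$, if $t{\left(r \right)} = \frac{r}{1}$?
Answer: $-441$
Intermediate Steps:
$t{\left(r \right)} = r$ ($t{\left(r \right)} = r 1 = r$)
$- 21 \left(33 + t{\left(-12 \right)}\right) = - 21 \left(33 - 12\right) = \left(-21\right) 21 = -441$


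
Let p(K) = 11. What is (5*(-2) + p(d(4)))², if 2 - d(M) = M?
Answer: 1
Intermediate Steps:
d(M) = 2 - M
(5*(-2) + p(d(4)))² = (5*(-2) + 11)² = (-10 + 11)² = 1² = 1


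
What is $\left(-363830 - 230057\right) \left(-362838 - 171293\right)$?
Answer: $317213457197$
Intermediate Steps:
$\left(-363830 - 230057\right) \left(-362838 - 171293\right) = \left(-593887\right) \left(-534131\right) = 317213457197$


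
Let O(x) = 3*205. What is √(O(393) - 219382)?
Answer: I*√218767 ≈ 467.73*I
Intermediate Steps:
O(x) = 615
√(O(393) - 219382) = √(615 - 219382) = √(-218767) = I*√218767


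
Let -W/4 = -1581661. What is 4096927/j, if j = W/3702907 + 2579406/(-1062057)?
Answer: -5370659282296974991/944014662178 ≈ -5.6892e+6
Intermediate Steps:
W = 6326644 (W = -4*(-1581661) = 6326644)
j = -944014662178/1310899433233 (j = 6326644/3702907 + 2579406/(-1062057) = 6326644*(1/3702907) + 2579406*(-1/1062057) = 6326644/3702907 - 859802/354019 = -944014662178/1310899433233 ≈ -0.72013)
4096927/j = 4096927/(-944014662178/1310899433233) = 4096927*(-1310899433233/944014662178) = -5370659282296974991/944014662178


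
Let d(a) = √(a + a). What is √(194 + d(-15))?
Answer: √(194 + I*√30) ≈ 13.93 + 0.1966*I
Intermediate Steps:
d(a) = √2*√a (d(a) = √(2*a) = √2*√a)
√(194 + d(-15)) = √(194 + √2*√(-15)) = √(194 + √2*(I*√15)) = √(194 + I*√30)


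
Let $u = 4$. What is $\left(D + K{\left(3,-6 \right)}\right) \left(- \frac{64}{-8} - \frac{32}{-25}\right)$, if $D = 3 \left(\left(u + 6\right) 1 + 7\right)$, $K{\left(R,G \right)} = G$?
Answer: $\frac{2088}{5} \approx 417.6$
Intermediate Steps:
$D = 51$ ($D = 3 \left(\left(4 + 6\right) 1 + 7\right) = 3 \left(10 \cdot 1 + 7\right) = 3 \left(10 + 7\right) = 3 \cdot 17 = 51$)
$\left(D + K{\left(3,-6 \right)}\right) \left(- \frac{64}{-8} - \frac{32}{-25}\right) = \left(51 - 6\right) \left(- \frac{64}{-8} - \frac{32}{-25}\right) = 45 \left(\left(-64\right) \left(- \frac{1}{8}\right) - - \frac{32}{25}\right) = 45 \left(8 + \frac{32}{25}\right) = 45 \cdot \frac{232}{25} = \frac{2088}{5}$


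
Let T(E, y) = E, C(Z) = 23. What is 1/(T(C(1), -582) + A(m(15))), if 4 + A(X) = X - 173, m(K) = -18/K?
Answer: -5/776 ≈ -0.0064433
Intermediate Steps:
A(X) = -177 + X (A(X) = -4 + (X - 173) = -4 + (-173 + X) = -177 + X)
1/(T(C(1), -582) + A(m(15))) = 1/(23 + (-177 - 18/15)) = 1/(23 + (-177 - 18*1/15)) = 1/(23 + (-177 - 6/5)) = 1/(23 - 891/5) = 1/(-776/5) = -5/776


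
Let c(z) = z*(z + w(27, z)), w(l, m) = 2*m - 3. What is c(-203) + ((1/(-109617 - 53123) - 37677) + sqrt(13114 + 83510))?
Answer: 14086611659/162740 + 12*sqrt(671) ≈ 86870.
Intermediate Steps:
w(l, m) = -3 + 2*m
c(z) = z*(-3 + 3*z) (c(z) = z*(z + (-3 + 2*z)) = z*(-3 + 3*z))
c(-203) + ((1/(-109617 - 53123) - 37677) + sqrt(13114 + 83510)) = 3*(-203)*(-1 - 203) + ((1/(-109617 - 53123) - 37677) + sqrt(13114 + 83510)) = 3*(-203)*(-204) + ((1/(-162740) - 37677) + sqrt(96624)) = 124236 + ((-1/162740 - 37677) + 12*sqrt(671)) = 124236 + (-6131554981/162740 + 12*sqrt(671)) = 14086611659/162740 + 12*sqrt(671)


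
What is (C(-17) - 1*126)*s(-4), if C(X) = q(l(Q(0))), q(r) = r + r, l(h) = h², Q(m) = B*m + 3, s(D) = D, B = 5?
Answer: 432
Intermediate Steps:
Q(m) = 3 + 5*m (Q(m) = 5*m + 3 = 3 + 5*m)
q(r) = 2*r
C(X) = 18 (C(X) = 2*(3 + 5*0)² = 2*(3 + 0)² = 2*3² = 2*9 = 18)
(C(-17) - 1*126)*s(-4) = (18 - 1*126)*(-4) = (18 - 126)*(-4) = -108*(-4) = 432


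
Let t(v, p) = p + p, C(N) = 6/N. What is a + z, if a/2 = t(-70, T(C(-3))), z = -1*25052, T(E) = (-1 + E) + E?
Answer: -25072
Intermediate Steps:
T(E) = -1 + 2*E
z = -25052
t(v, p) = 2*p
a = -20 (a = 2*(2*(-1 + 2*(6/(-3)))) = 2*(2*(-1 + 2*(6*(-1/3)))) = 2*(2*(-1 + 2*(-2))) = 2*(2*(-1 - 4)) = 2*(2*(-5)) = 2*(-10) = -20)
a + z = -20 - 25052 = -25072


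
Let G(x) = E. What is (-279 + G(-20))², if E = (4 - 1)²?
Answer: 72900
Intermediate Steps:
E = 9 (E = 3² = 9)
G(x) = 9
(-279 + G(-20))² = (-279 + 9)² = (-270)² = 72900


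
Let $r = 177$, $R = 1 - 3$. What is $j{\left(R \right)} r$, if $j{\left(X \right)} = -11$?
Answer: $-1947$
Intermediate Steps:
$R = -2$
$j{\left(R \right)} r = \left(-11\right) 177 = -1947$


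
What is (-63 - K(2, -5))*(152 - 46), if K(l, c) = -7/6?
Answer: -19663/3 ≈ -6554.3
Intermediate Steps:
K(l, c) = -7/6 (K(l, c) = -7*1/6 = -7/6)
(-63 - K(2, -5))*(152 - 46) = (-63 - 1*(-7/6))*(152 - 46) = (-63 + 7/6)*106 = -371/6*106 = -19663/3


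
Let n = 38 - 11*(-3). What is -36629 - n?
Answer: -36700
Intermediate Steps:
n = 71 (n = 38 + 33 = 71)
-36629 - n = -36629 - 1*71 = -36629 - 71 = -36700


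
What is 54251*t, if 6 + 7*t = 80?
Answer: 4014574/7 ≈ 5.7351e+5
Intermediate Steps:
t = 74/7 (t = -6/7 + (1/7)*80 = -6/7 + 80/7 = 74/7 ≈ 10.571)
54251*t = 54251*(74/7) = 4014574/7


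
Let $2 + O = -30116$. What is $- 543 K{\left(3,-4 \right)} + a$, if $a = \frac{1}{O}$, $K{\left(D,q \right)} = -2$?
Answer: $\frac{32708147}{30118} \approx 1086.0$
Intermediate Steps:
$O = -30118$ ($O = -2 - 30116 = -30118$)
$a = - \frac{1}{30118}$ ($a = \frac{1}{-30118} = - \frac{1}{30118} \approx -3.3203 \cdot 10^{-5}$)
$- 543 K{\left(3,-4 \right)} + a = \left(-543\right) \left(-2\right) - \frac{1}{30118} = 1086 - \frac{1}{30118} = \frac{32708147}{30118}$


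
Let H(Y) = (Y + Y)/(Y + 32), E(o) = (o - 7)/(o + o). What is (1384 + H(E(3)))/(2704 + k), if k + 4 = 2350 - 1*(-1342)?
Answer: 32523/150212 ≈ 0.21651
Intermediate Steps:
E(o) = (-7 + o)/(2*o) (E(o) = (-7 + o)/((2*o)) = (-7 + o)*(1/(2*o)) = (-7 + o)/(2*o))
H(Y) = 2*Y/(32 + Y) (H(Y) = (2*Y)/(32 + Y) = 2*Y/(32 + Y))
k = 3688 (k = -4 + (2350 - 1*(-1342)) = -4 + (2350 + 1342) = -4 + 3692 = 3688)
(1384 + H(E(3)))/(2704 + k) = (1384 + 2*((1/2)*(-7 + 3)/3)/(32 + (1/2)*(-7 + 3)/3))/(2704 + 3688) = (1384 + 2*((1/2)*(1/3)*(-4))/(32 + (1/2)*(1/3)*(-4)))/6392 = (1384 + 2*(-2/3)/(32 - 2/3))*(1/6392) = (1384 + 2*(-2/3)/(94/3))*(1/6392) = (1384 + 2*(-2/3)*(3/94))*(1/6392) = (1384 - 2/47)*(1/6392) = (65046/47)*(1/6392) = 32523/150212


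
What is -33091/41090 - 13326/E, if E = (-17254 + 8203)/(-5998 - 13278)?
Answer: -502627095261/17709790 ≈ -28381.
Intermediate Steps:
E = 9051/19276 (E = -9051/(-19276) = -9051*(-1/19276) = 9051/19276 ≈ 0.46955)
-33091/41090 - 13326/E = -33091/41090 - 13326/9051/19276 = -33091*1/41090 - 13326*19276/9051 = -33091/41090 - 85623992/3017 = -502627095261/17709790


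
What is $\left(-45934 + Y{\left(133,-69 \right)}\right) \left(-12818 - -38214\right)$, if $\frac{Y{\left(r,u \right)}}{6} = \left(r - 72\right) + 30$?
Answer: $-1152673648$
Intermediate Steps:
$Y{\left(r,u \right)} = -252 + 6 r$ ($Y{\left(r,u \right)} = 6 \left(\left(r - 72\right) + 30\right) = 6 \left(\left(-72 + r\right) + 30\right) = 6 \left(-42 + r\right) = -252 + 6 r$)
$\left(-45934 + Y{\left(133,-69 \right)}\right) \left(-12818 - -38214\right) = \left(-45934 + \left(-252 + 6 \cdot 133\right)\right) \left(-12818 - -38214\right) = \left(-45934 + \left(-252 + 798\right)\right) \left(-12818 + 38214\right) = \left(-45934 + 546\right) 25396 = \left(-45388\right) 25396 = -1152673648$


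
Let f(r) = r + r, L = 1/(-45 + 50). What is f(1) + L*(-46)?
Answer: -36/5 ≈ -7.2000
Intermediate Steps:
L = ⅕ (L = 1/5 = ⅕ ≈ 0.20000)
f(r) = 2*r
f(1) + L*(-46) = 2*1 + (⅕)*(-46) = 2 - 46/5 = -36/5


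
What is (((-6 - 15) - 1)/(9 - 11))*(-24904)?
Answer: -273944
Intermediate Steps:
(((-6 - 15) - 1)/(9 - 11))*(-24904) = ((-21 - 1)/(-2))*(-24904) = -22*(-½)*(-24904) = 11*(-24904) = -273944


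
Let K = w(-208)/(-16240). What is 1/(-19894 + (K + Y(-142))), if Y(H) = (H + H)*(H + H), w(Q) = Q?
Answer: 1015/61673443 ≈ 1.6458e-5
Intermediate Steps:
Y(H) = 4*H² (Y(H) = (2*H)*(2*H) = 4*H²)
K = 13/1015 (K = -208/(-16240) = -208*(-1/16240) = 13/1015 ≈ 0.012808)
1/(-19894 + (K + Y(-142))) = 1/(-19894 + (13/1015 + 4*(-142)²)) = 1/(-19894 + (13/1015 + 4*20164)) = 1/(-19894 + (13/1015 + 80656)) = 1/(-19894 + 81865853/1015) = 1/(61673443/1015) = 1015/61673443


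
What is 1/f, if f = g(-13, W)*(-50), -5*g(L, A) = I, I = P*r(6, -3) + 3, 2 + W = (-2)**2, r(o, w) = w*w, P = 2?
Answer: 1/210 ≈ 0.0047619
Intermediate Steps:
r(o, w) = w**2
W = 2 (W = -2 + (-2)**2 = -2 + 4 = 2)
I = 21 (I = 2*(-3)**2 + 3 = 2*9 + 3 = 18 + 3 = 21)
g(L, A) = -21/5 (g(L, A) = -1/5*21 = -21/5)
f = 210 (f = -21/5*(-50) = 210)
1/f = 1/210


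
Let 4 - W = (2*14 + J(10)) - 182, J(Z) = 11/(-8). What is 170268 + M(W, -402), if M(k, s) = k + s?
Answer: 1360203/8 ≈ 1.7003e+5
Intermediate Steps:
J(Z) = -11/8 (J(Z) = 11*(-⅛) = -11/8)
W = 1275/8 (W = 4 - ((2*14 - 11/8) - 182) = 4 - ((28 - 11/8) - 182) = 4 - (213/8 - 182) = 4 - 1*(-1243/8) = 4 + 1243/8 = 1275/8 ≈ 159.38)
170268 + M(W, -402) = 170268 + (1275/8 - 402) = 170268 - 1941/8 = 1360203/8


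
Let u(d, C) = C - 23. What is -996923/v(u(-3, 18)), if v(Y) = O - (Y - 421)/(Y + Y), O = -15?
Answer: 4984615/288 ≈ 17308.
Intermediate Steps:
u(d, C) = -23 + C
v(Y) = -15 - (-421 + Y)/(2*Y) (v(Y) = -15 - (Y - 421)/(Y + Y) = -15 - (-421 + Y)/(2*Y))
-996923/v(u(-3, 18)) = -996923*2*(-23 + 18)/(421 - 31*(-23 + 18)) = -996923*(-10/(421 - 31*(-5))) = -996923*(-10/(421 + 155)) = -996923/((½)*(-⅕)*576) = -996923/(-288/5) = -996923*(-5/288) = 4984615/288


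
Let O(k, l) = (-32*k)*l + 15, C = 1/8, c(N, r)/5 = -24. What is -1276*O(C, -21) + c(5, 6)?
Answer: -126444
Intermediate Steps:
c(N, r) = -120 (c(N, r) = 5*(-24) = -120)
C = 1/8 ≈ 0.12500
O(k, l) = 15 - 32*k*l (O(k, l) = -32*k*l + 15 = 15 - 32*k*l)
-1276*O(C, -21) + c(5, 6) = -1276*(15 - 32*1/8*(-21)) - 120 = -1276*(15 + 84) - 120 = -1276*99 - 120 = -126324 - 120 = -126444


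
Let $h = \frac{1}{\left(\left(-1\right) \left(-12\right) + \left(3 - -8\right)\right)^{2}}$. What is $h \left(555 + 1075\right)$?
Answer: $\frac{1630}{529} \approx 3.0813$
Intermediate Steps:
$h = \frac{1}{529}$ ($h = \frac{1}{\left(12 + \left(3 + 8\right)\right)^{2}} = \frac{1}{\left(12 + 11\right)^{2}} = \frac{1}{23^{2}} = \frac{1}{529} \approx 0.0018904$)
$h \left(555 + 1075\right) = \frac{555 + 1075}{529} = \frac{1}{529} \cdot 1630 = \frac{1630}{529}$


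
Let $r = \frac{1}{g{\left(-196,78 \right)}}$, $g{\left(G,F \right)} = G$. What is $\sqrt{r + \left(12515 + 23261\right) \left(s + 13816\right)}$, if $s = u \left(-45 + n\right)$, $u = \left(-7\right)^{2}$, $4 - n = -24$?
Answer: $\frac{\sqrt{91038042367}}{14} \approx 21552.0$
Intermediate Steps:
$n = 28$ ($n = 4 - -24 = 4 + 24 = 28$)
$u = 49$
$r = - \frac{1}{196}$ ($r = \frac{1}{-196} = - \frac{1}{196} \approx -0.005102$)
$s = -833$ ($s = 49 \left(-45 + 28\right) = 49 \left(-17\right) = -833$)
$\sqrt{r + \left(12515 + 23261\right) \left(s + 13816\right)} = \sqrt{- \frac{1}{196} + \left(12515 + 23261\right) \left(-833 + 13816\right)} = \sqrt{- \frac{1}{196} + 35776 \cdot 12983} = \sqrt{- \frac{1}{196} + 464479808} = \sqrt{\frac{91038042367}{196}} = \frac{\sqrt{91038042367}}{14}$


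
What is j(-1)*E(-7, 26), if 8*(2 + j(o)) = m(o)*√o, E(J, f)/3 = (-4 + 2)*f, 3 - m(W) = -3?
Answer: 312 - 117*I ≈ 312.0 - 117.0*I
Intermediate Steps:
m(W) = 6 (m(W) = 3 - 1*(-3) = 3 + 3 = 6)
E(J, f) = -6*f (E(J, f) = 3*((-4 + 2)*f) = 3*(-2*f) = -6*f)
j(o) = -2 + 3*√o/4 (j(o) = -2 + (6*√o)/8 = -2 + 3*√o/4)
j(-1)*E(-7, 26) = (-2 + 3*√(-1)/4)*(-6*26) = (-2 + 3*I/4)*(-156) = 312 - 117*I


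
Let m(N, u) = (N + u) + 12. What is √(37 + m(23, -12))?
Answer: 2*√15 ≈ 7.7460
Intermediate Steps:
m(N, u) = 12 + N + u
√(37 + m(23, -12)) = √(37 + (12 + 23 - 12)) = √(37 + 23) = √60 = 2*√15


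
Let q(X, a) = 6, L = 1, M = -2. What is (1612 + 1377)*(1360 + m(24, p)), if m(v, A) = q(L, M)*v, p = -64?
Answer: 4495456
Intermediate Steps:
m(v, A) = 6*v
(1612 + 1377)*(1360 + m(24, p)) = (1612 + 1377)*(1360 + 6*24) = 2989*(1360 + 144) = 2989*1504 = 4495456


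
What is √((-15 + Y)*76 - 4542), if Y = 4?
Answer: I*√5378 ≈ 73.335*I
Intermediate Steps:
√((-15 + Y)*76 - 4542) = √((-15 + 4)*76 - 4542) = √(-11*76 - 4542) = √(-836 - 4542) = √(-5378) = I*√5378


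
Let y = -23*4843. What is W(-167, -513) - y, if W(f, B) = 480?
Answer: 111869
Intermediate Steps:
y = -111389
W(-167, -513) - y = 480 - 1*(-111389) = 480 + 111389 = 111869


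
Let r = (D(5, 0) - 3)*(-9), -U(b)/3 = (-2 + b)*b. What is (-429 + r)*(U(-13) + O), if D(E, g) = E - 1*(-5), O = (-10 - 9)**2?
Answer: 110208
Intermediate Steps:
O = 361 (O = (-19)**2 = 361)
D(E, g) = 5 + E (D(E, g) = E + 5 = 5 + E)
U(b) = -3*b*(-2 + b) (U(b) = -3*(-2 + b)*b = -3*b*(-2 + b))
r = -63 (r = ((5 + 5) - 3)*(-9) = (10 - 3)*(-9) = 7*(-9) = -63)
(-429 + r)*(U(-13) + O) = (-429 - 63)*(3*(-13)*(2 - 1*(-13)) + 361) = -492*(3*(-13)*(2 + 13) + 361) = -492*(3*(-13)*15 + 361) = -492*(-585 + 361) = -492*(-224) = 110208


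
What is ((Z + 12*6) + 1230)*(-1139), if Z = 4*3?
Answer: -1496646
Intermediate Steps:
Z = 12
((Z + 12*6) + 1230)*(-1139) = ((12 + 12*6) + 1230)*(-1139) = ((12 + 72) + 1230)*(-1139) = (84 + 1230)*(-1139) = 1314*(-1139) = -1496646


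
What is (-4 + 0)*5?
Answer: -20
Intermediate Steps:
(-4 + 0)*5 = -4*5 = -20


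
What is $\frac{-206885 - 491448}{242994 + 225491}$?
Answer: $- \frac{698333}{468485} \approx -1.4906$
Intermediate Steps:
$\frac{-206885 - 491448}{242994 + 225491} = - \frac{698333}{468485}$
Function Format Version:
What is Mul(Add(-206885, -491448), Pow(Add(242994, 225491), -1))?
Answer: Rational(-698333, 468485) ≈ -1.4906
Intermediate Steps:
Mul(Add(-206885, -491448), Pow(Add(242994, 225491), -1)) = Mul(-698333, Pow(468485, -1)) = Mul(-698333, Rational(1, 468485)) = Rational(-698333, 468485)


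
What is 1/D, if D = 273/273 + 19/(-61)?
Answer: 61/42 ≈ 1.4524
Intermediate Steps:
D = 42/61 (D = 273*(1/273) + 19*(-1/61) = 1 - 19/61 = 42/61 ≈ 0.68852)
1/D = 1/(42/61) = 61/42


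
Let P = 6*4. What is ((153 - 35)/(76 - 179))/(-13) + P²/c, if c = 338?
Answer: 31198/17407 ≈ 1.7923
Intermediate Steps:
P = 24
((153 - 35)/(76 - 179))/(-13) + P²/c = ((153 - 35)/(76 - 179))/(-13) + 24²/338 = (118/(-103))*(-1/13) + 576*(1/338) = (118*(-1/103))*(-1/13) + 288/169 = -118/103*(-1/13) + 288/169 = 118/1339 + 288/169 = 31198/17407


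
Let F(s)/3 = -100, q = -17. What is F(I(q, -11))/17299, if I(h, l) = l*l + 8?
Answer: -300/17299 ≈ -0.017342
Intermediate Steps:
I(h, l) = 8 + l² (I(h, l) = l² + 8 = 8 + l²)
F(s) = -300 (F(s) = 3*(-100) = -300)
F(I(q, -11))/17299 = -300/17299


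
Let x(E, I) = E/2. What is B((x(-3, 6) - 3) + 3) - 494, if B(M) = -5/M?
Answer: -1472/3 ≈ -490.67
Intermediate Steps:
x(E, I) = E/2 (x(E, I) = E*(1/2) = E/2)
B((x(-3, 6) - 3) + 3) - 494 = -5/(((1/2)*(-3) - 3) + 3) - 494 = -5/((-3/2 - 3) + 3) - 494 = -5/(-9/2 + 3) - 494 = -5/(-3/2) - 494 = -5*(-2/3) - 494 = 10/3 - 494 = -1472/3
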